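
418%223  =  195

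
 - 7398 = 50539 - 57937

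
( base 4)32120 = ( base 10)920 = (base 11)767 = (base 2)1110011000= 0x398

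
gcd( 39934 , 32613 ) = 1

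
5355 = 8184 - 2829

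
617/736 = 617/736 = 0.84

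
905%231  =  212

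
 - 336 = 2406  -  2742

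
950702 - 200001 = 750701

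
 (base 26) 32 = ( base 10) 80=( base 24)38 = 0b1010000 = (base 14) 5a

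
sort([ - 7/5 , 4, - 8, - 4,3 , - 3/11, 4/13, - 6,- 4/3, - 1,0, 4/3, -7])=[- 8, - 7, - 6, - 4  , - 7/5, - 4/3, - 1, - 3/11, 0, 4/13, 4/3,  3, 4]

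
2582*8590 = 22179380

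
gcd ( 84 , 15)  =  3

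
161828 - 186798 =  - 24970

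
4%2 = 0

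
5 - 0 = 5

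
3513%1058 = 339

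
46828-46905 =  - 77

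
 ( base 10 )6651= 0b1100111111011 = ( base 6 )50443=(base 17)1604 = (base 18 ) 1299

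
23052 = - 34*( - 678 ) 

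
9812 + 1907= 11719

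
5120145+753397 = 5873542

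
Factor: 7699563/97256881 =3^3 *17^(  -  2 )*31^1*9199^1*336529^( - 1)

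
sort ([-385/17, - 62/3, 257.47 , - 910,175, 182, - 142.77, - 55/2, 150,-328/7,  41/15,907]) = [ - 910, -142.77 ,  -  328/7, - 55/2, - 385/17, - 62/3 , 41/15, 150,175,  182, 257.47,  907]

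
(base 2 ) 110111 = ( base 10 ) 55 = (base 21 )2d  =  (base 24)27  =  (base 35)1K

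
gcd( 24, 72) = 24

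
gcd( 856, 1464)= 8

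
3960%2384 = 1576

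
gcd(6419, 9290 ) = 1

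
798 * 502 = 400596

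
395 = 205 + 190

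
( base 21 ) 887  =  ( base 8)7167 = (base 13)18bb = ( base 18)B7D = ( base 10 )3703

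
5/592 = 5/592 = 0.01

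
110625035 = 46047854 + 64577181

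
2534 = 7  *362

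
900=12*75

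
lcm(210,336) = 1680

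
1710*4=6840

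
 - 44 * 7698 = -338712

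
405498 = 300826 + 104672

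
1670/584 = 2+251/292 = 2.86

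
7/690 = 7/690= 0.01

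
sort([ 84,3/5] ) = [ 3/5, 84 ]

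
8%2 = 0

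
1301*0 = 0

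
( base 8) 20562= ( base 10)8562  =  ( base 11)6484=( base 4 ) 2011302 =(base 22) HF4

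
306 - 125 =181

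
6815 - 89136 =-82321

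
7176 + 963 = 8139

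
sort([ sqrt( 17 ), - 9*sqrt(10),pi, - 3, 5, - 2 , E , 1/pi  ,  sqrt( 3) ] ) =[ - 9*sqrt( 10), - 3, - 2, 1/pi,sqrt(3 ), E,  pi,sqrt( 17),5]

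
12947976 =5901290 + 7046686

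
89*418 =37202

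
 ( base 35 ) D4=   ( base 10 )459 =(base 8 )713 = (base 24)J3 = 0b111001011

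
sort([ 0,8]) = [ 0,8]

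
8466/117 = 2822/39 = 72.36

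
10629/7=10629/7 = 1518.43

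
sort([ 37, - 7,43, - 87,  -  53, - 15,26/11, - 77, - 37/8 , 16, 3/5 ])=[-87,-77 , - 53,-15, - 7,-37/8, 3/5,26/11,16,37,43]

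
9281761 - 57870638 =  - 48588877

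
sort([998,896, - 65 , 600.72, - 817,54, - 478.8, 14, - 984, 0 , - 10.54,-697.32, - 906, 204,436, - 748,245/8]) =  [ - 984, - 906, - 817, - 748, - 697.32,-478.8, - 65, - 10.54,0,14,245/8,  54, 204, 436,600.72, 896,998] 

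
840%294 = 252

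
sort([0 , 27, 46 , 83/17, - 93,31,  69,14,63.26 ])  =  [- 93,0,83/17,14, 27,  31, 46, 63.26 , 69] 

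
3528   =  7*504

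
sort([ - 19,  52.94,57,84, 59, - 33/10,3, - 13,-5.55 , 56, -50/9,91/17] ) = [ - 19, - 13, - 50/9, - 5.55, - 33/10,3, 91/17,52.94, 56,57, 59,84]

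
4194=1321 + 2873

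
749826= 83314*9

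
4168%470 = 408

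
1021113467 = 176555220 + 844558247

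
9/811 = 9/811= 0.01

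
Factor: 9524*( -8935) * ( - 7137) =2^2* 3^2*5^1*13^1*61^1*1787^1*2381^1 = 607336860780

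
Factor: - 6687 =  - 3^2*743^1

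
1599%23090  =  1599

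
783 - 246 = 537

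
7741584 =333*23248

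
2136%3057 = 2136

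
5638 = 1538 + 4100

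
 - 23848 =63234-87082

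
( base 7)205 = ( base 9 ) 124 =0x67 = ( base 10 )103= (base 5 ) 403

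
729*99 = 72171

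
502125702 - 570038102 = - 67912400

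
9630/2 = 4815 = 4815.00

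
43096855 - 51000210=-7903355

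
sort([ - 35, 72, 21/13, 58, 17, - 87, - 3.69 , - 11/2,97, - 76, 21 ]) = [-87, - 76,-35, - 11/2,-3.69,21/13,  17,21, 58, 72, 97]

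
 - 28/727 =-1+699/727 = - 0.04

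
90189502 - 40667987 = 49521515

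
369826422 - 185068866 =184757556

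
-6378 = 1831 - 8209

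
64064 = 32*2002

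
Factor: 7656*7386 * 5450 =308182327200=2^5*3^2*5^2*11^1*29^1 * 109^1*1231^1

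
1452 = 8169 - 6717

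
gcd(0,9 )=9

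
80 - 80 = 0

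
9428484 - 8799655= 628829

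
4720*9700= 45784000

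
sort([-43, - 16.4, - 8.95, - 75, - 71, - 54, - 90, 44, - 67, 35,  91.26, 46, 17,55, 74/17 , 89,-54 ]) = [ - 90,-75, - 71, - 67, - 54, - 54, - 43, - 16.4,-8.95, 74/17, 17,35  ,  44,46,55, 89,91.26] 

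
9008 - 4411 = 4597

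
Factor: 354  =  2^1*  3^1*59^1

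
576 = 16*36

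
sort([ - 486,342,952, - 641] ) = [ - 641, - 486, 342,952]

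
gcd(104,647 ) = 1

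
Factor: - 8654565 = -3^1*5^1*151^1*3821^1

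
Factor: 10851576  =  2^3 * 3^1*17^1 * 26597^1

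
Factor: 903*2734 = 2^1*3^1*7^1 * 43^1*1367^1 = 2468802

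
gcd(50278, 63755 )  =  1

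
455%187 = 81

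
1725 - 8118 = - 6393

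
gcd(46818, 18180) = 18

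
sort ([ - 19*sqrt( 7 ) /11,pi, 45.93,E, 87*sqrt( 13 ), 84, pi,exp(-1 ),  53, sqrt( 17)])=[ - 19  *  sqrt( 7)/11,exp ( - 1 ), E,pi, pi , sqrt (17 ), 45.93, 53, 84,  87*sqrt(13 )]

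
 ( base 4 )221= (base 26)1F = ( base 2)101001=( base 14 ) 2d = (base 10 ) 41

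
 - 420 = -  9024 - -8604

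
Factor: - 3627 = -3^2*13^1*31^1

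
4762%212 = 98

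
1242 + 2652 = 3894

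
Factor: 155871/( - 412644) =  - 2^( - 2)*3^2 *23^1*137^ (  -  1 ) =- 207/548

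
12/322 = 6/161= 0.04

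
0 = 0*80041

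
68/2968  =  17/742 = 0.02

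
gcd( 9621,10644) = 3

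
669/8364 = 223/2788 =0.08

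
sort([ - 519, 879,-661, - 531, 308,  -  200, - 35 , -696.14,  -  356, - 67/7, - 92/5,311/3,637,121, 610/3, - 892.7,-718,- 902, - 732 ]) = [ - 902, - 892.7, - 732, - 718,  -  696.14, - 661, - 531, - 519, - 356, - 200, - 35, - 92/5, - 67/7,311/3, 121, 610/3 , 308,637,879 ] 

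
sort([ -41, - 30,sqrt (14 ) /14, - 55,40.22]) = [ - 55, - 41,-30,sqrt( 14)/14, 40.22]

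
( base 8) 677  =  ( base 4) 12333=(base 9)546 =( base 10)447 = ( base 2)110111111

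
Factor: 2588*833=2155804 = 2^2*7^2*17^1*647^1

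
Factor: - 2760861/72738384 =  - 920287/24246128=- 2^(-4 )*19^(  -  1)*109^1*8443^1*79757^( - 1) 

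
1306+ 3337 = 4643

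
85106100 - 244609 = 84861491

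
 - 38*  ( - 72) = 2736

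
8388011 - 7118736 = 1269275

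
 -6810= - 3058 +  - 3752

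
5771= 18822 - 13051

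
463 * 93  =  43059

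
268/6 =134/3 = 44.67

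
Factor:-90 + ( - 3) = -3^1*31^1 = - 93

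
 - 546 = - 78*7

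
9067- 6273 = 2794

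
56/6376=7/797 = 0.01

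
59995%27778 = 4439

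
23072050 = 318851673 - 295779623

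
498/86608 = 249/43304 = 0.01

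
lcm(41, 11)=451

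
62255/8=7781 + 7/8 = 7781.88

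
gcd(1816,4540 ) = 908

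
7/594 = 7/594 = 0.01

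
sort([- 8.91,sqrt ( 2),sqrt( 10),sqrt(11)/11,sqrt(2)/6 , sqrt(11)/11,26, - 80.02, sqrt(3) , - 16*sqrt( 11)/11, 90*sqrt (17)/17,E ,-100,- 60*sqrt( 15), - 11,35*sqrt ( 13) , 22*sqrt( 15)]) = [  -  60*sqrt( 15), -100, - 80.02 , - 11,-8.91 ,-16*sqrt (11) /11, sqrt(2) /6, sqrt(11)/11,sqrt(11)/11,sqrt( 2), sqrt( 3 ) , E,  sqrt( 10 ), 90*sqrt( 17 ) /17, 26, 22*sqrt(  15), 35*sqrt(13 )] 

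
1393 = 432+961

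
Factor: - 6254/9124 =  -3127/4562 =- 2^(-1 )* 53^1*59^1*2281^(  -  1)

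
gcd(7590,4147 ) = 11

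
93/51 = 31/17 = 1.82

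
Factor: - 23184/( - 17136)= 23/17 = 17^( - 1 )*23^1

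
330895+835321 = 1166216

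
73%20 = 13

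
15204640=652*23320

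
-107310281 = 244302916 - 351613197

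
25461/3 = 8487=8487.00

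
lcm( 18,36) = 36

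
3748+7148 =10896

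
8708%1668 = 368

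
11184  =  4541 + 6643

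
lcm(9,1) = 9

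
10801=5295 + 5506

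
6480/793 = 8 + 136/793= 8.17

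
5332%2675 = 2657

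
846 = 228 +618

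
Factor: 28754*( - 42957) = -2^1 * 3^3 * 11^1*37^1 *43^1*1307^1= - 1235185578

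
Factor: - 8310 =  - 2^1  *3^1*5^1*277^1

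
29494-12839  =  16655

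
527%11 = 10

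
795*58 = 46110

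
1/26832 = 1/26832= 0.00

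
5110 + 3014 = 8124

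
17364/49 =354+ 18/49 = 354.37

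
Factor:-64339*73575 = -3^3*5^2*11^1*109^1*5849^1= - 4733741925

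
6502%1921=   739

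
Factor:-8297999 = - 8297999^1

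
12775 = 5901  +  6874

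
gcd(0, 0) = 0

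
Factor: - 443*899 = -29^1*31^1 *443^1 = - 398257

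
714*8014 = 5721996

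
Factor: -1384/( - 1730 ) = 2^2*5^ ( - 1 ) = 4/5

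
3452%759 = 416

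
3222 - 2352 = 870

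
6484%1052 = 172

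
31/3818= 31/3818=0.01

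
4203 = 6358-2155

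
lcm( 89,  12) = 1068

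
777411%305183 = 167045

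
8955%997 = 979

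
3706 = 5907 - 2201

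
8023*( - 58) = -465334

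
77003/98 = 785 + 73/98 = 785.74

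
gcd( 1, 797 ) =1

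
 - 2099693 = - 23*91291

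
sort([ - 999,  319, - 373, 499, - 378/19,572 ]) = [- 999, - 373, - 378/19,319,499, 572 ] 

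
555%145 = 120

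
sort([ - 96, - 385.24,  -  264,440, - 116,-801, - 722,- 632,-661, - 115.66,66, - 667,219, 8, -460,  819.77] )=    [ -801, - 722, - 667, - 661, - 632, - 460, - 385.24, -264, - 116,  -  115.66,-96,8, 66,219,440,  819.77]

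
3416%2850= 566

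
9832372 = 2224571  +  7607801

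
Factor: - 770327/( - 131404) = 2^( - 2)*7^(-1)* 13^(- 1)*19^( - 2 ) *29^1 * 101^1 * 263^1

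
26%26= 0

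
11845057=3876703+7968354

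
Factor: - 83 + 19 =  - 64=   -  2^6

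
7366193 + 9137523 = 16503716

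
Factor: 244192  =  2^5*13^1*587^1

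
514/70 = 7+12/35= 7.34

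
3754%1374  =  1006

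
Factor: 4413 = 3^1*1471^1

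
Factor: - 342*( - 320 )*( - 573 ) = -62709120 = - 2^7*3^3*5^1*19^1*191^1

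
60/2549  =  60/2549 = 0.02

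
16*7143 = 114288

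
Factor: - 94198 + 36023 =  -58175 = - 5^2* 13^1*179^1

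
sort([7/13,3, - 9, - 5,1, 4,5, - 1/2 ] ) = [-9, - 5, -1/2,7/13,1,3 , 4,  5]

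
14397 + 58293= 72690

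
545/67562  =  545/67562 = 0.01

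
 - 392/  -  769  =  392/769= 0.51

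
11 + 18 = 29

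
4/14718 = 2/7359 = 0.00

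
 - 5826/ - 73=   79 + 59/73 = 79.81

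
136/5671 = 136/5671 = 0.02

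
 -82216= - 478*172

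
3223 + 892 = 4115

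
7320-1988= 5332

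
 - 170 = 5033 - 5203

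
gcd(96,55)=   1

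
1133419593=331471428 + 801948165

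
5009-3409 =1600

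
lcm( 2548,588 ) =7644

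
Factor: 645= 3^1*5^1*43^1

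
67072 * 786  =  52718592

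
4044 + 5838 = 9882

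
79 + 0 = 79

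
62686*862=54035332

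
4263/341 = 12 + 171/341 =12.50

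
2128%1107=1021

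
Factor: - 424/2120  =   - 5^( - 1) = -1/5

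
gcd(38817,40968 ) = 9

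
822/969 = 274/323 = 0.85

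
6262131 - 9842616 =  - 3580485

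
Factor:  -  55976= - 2^3*6997^1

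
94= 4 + 90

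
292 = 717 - 425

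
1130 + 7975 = 9105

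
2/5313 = 2/5313 = 0.00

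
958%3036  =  958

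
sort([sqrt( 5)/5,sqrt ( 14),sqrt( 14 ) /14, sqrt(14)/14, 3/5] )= [ sqrt( 14)/14,  sqrt (14)/14,sqrt( 5) /5,3/5, sqrt( 14)]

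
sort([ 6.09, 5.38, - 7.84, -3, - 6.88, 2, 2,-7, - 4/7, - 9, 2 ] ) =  [ - 9,-7.84, - 7,- 6.88, - 3, - 4/7, 2,2, 2, 5.38, 6.09 ]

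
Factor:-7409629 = -7409629^1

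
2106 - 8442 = -6336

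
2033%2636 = 2033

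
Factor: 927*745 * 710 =490336650 = 2^1*3^2*5^2*71^1*103^1 * 149^1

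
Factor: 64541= 233^1*277^1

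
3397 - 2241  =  1156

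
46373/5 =46373/5=9274.60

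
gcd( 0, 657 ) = 657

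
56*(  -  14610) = - 818160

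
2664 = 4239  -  1575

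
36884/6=18442/3 = 6147.33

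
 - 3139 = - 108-3031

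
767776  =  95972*8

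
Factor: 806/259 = 2^1*7^(  -  1 )*13^1*31^1*37^(-1 )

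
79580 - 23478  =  56102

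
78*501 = 39078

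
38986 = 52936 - 13950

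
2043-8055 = -6012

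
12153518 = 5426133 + 6727385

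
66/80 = 33/40 = 0.82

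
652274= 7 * 93182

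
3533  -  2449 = 1084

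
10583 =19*557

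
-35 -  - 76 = 41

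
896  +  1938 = 2834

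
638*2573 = 1641574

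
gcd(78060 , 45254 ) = 2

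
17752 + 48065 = 65817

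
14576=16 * 911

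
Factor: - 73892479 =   -  73892479^1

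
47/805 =47/805 =0.06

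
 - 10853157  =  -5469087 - 5384070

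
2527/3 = 2527/3 = 842.33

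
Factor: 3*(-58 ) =-2^1*3^1 * 29^1 = - 174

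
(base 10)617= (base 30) kh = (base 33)IN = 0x269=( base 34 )i5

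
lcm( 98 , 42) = 294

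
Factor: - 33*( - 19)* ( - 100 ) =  - 2^2 * 3^1* 5^2*11^1*19^1 = -62700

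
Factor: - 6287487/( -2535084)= 2095829/845028 = 2^( - 2 )* 3^( -2)*23^1*293^1*311^1*23473^( - 1)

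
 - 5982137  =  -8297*721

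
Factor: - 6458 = -2^1*3229^1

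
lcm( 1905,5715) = 5715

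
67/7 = 67/7 = 9.57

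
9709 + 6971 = 16680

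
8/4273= 8/4273 = 0.00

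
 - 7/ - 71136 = 7/71136 = 0.00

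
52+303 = 355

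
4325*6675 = 28869375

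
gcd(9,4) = 1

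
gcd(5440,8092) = 68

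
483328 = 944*512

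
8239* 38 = 313082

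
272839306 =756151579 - 483312273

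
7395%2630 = 2135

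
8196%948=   612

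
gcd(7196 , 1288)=28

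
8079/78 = 2693/26 = 103.58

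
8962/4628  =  4481/2314 = 1.94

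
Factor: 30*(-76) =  - 2^3 * 3^1* 5^1 * 19^1 = -2280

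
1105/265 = 4+9/53 = 4.17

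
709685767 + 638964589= 1348650356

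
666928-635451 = 31477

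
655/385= 131/77 = 1.70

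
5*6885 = 34425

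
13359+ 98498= 111857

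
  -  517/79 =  - 517/79  =  - 6.54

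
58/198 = 29/99 = 0.29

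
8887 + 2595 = 11482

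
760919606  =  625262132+135657474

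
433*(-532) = -230356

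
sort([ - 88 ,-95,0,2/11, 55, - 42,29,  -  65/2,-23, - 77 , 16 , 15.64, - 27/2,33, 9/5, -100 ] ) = [ - 100, - 95, - 88, - 77, - 42, - 65/2, - 23, - 27/2, 0,2/11,9/5,15.64, 16,  29, 33,  55 ]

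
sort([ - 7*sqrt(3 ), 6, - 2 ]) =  [-7*sqrt( 3 ) , - 2 , 6 ] 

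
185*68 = 12580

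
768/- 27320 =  - 96/3415 = -  0.03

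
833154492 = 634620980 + 198533512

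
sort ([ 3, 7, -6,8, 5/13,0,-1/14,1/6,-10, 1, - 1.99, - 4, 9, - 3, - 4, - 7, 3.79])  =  [ - 10, - 7,-6, - 4 ,-4 , - 3, - 1.99, - 1/14,0,1/6,5/13, 1,3,3.79,  7,8,9 ] 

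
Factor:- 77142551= - 1709^1 * 45139^1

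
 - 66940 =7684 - 74624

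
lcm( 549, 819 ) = 49959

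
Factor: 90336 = 2^5 * 3^1*941^1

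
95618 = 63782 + 31836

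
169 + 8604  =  8773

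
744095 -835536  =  - 91441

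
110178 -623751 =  - 513573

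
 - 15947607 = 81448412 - 97396019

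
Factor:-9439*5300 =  - 50026700 = - 2^2*5^2*53^1*9439^1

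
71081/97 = 732+77/97= 732.79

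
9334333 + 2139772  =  11474105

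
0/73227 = 0 = 0.00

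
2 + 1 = 3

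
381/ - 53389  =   - 381/53389=-0.01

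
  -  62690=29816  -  92506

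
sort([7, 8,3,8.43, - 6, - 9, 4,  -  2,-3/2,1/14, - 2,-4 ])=[ - 9, - 6, - 4, - 2,-2,  -  3/2,1/14,3 , 4,7,8, 8.43]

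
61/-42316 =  - 61/42316 = - 0.00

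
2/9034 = 1/4517 = 0.00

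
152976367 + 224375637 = 377352004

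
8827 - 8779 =48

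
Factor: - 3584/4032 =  - 2^3*3^( - 2)= - 8/9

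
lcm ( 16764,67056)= 67056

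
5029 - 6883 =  - 1854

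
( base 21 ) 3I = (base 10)81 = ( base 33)2F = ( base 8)121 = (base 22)3F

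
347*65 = 22555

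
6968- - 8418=15386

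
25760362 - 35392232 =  - 9631870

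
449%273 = 176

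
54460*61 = 3322060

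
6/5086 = 3/2543 = 0.00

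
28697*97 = 2783609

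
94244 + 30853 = 125097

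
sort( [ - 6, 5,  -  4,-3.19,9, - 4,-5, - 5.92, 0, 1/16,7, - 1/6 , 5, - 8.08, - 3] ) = [ - 8.08, - 6, - 5.92,  -  5,-4, - 4, - 3.19,-3, - 1/6,0, 1/16, 5, 5 , 7,9]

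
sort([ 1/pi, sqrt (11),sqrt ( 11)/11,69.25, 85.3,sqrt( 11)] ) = [sqrt( 11)/11, 1/pi, sqrt( 11 ),  sqrt(11 ),69.25,  85.3 ] 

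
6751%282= 265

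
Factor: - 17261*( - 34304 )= 592121344 =2^9 * 41^1*67^1*421^1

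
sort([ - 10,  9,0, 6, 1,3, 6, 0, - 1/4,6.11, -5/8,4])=[ - 10, - 5/8,- 1/4,0, 0,  1,3,4,  6,6,6.11,9 ] 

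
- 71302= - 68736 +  - 2566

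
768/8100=64/675 =0.09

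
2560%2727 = 2560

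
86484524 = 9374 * 9226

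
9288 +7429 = 16717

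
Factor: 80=2^4*5^1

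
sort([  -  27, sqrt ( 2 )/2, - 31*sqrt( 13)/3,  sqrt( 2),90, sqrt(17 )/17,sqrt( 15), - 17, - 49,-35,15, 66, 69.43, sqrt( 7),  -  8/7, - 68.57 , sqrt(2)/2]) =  [ - 68.57, - 49, - 31*sqrt( 13)/3,  -  35, - 27, - 17, - 8/7 , sqrt( 17 ) /17, sqrt(2 )/2, sqrt( 2 ) /2, sqrt( 2 ), sqrt( 7),sqrt( 15),15,66, 69.43,90]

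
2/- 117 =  -1+ 115/117 = -0.02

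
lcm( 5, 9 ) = 45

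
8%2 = 0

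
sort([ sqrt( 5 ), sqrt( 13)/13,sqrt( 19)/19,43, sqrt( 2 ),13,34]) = [sqrt (19 ) /19 , sqrt( 13 )/13, sqrt( 2 ),  sqrt (5),13,34,43]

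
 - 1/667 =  - 1/667 = - 0.00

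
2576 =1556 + 1020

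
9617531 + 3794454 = 13411985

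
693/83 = 693/83 = 8.35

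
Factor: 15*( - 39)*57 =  - 33345 = - 3^3 * 5^1*13^1*19^1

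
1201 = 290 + 911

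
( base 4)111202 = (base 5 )21003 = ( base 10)1378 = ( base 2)10101100010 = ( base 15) 61d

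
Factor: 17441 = 107^1*163^1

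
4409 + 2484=6893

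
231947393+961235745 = 1193183138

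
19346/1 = 19346 =19346.00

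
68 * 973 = 66164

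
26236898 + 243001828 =269238726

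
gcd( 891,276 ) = 3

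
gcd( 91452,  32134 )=2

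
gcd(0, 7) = 7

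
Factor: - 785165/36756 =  - 2^(-2 )*3^(-2 )*5^1*373^1*421^1*1021^(  -  1) 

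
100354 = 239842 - 139488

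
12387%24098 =12387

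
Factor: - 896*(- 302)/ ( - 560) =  - 2416/5=- 2^4*5^(- 1)*151^1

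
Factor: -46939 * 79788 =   -  3745168932 = - 2^2*3^1*61^1 * 73^1*109^1*643^1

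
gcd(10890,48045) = 15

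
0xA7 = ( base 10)167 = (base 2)10100111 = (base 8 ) 247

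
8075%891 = 56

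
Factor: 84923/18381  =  3^( - 1) * 11^( - 1 )*163^1 * 521^1* 557^ ( - 1 )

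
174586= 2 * 87293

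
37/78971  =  37/78971 = 0.00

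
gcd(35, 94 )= 1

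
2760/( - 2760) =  - 1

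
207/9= 23 =23.00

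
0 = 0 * 154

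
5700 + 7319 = 13019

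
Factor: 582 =2^1*3^1  *97^1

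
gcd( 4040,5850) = 10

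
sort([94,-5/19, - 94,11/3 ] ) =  [ - 94, - 5/19,  11/3, 94 ] 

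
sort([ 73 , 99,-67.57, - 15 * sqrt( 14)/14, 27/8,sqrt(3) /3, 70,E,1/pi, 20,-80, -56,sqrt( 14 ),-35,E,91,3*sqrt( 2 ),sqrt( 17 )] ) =[-80,-67.57,-56, - 35 , -15 * sqrt( 14)/14,1/pi,sqrt( 3 ) /3 , E,  E,  27/8, sqrt(14 ),sqrt( 17 ), 3*sqrt( 2),20, 70,73,91, 99 ] 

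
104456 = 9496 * 11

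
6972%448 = 252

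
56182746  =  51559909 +4622837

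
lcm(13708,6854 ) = 13708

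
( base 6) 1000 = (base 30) 76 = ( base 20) ag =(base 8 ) 330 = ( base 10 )216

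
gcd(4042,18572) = 2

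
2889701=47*61483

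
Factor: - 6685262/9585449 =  - 2^1*719^1*4649^1*9585449^(  -  1)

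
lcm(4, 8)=8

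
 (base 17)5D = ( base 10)98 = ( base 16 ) 62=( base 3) 10122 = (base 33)2W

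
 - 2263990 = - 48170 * 47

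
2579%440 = 379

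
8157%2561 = 474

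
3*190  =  570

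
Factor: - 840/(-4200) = 5^ ( - 1 ) = 1/5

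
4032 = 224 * 18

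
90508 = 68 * 1331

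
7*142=994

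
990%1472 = 990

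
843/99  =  8 + 17/33= 8.52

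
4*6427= 25708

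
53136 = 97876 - 44740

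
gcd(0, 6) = 6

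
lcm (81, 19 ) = 1539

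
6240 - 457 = 5783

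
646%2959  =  646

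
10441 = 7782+2659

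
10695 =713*15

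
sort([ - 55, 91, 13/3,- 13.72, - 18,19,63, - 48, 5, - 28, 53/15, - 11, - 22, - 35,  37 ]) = [ - 55, - 48, - 35 , - 28, - 22, - 18,- 13.72, - 11,53/15,13/3 , 5,19,37,63, 91] 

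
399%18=3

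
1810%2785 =1810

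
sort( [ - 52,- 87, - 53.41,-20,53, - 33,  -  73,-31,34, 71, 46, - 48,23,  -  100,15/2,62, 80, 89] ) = [  -  100 ,- 87, - 73, -53.41,-52, - 48,-33, - 31,-20,15/2,23,34,46,53, 62,71, 80,89 ]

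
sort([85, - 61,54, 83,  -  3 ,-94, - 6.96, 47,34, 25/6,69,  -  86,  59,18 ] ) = [ - 94, -86, - 61  , - 6.96, - 3,25/6, 18, 34,47,54,59,69,83, 85]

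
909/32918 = 909/32918 = 0.03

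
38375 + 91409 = 129784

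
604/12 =151/3=50.33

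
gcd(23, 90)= 1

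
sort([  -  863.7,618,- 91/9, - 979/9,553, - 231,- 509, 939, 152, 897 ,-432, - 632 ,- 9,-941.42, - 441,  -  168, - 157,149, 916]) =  [ - 941.42 , - 863.7,-632, - 509, - 441, - 432,  -  231, - 168  , - 157, - 979/9,-91/9,  -  9,149,152, 553,618, 897, 916, 939] 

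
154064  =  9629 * 16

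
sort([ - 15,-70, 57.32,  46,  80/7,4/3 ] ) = [  -  70, - 15,4/3,80/7, 46, 57.32 ] 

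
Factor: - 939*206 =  - 2^1*3^1*103^1*313^1 = - 193434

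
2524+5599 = 8123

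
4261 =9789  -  5528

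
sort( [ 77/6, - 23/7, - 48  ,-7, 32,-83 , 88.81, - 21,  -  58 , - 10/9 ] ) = [-83, - 58, - 48 ,  -  21, - 7, - 23/7, - 10/9, 77/6, 32, 88.81]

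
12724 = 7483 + 5241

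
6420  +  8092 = 14512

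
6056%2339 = 1378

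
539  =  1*539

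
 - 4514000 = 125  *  (  -  36112) 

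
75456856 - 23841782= 51615074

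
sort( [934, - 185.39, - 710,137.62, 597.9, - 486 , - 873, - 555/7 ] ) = [- 873, - 710, - 486, - 185.39, - 555/7, 137.62, 597.9,934 ] 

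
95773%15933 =175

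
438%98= 46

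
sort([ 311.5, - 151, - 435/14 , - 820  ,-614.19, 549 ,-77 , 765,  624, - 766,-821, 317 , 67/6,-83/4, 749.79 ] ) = [ - 821 , - 820 ,-766 ,- 614.19,- 151, - 77, - 435/14,- 83/4, 67/6,  311.5,317, 549,624 , 749.79,765 ]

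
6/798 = 1/133 = 0.01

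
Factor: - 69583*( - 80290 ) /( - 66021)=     -  2^1 * 3^( - 1)*5^1*7^1*31^1*37^1*59^(-1)*149^1*373^( - 1)*467^1 = - 5586819070/66021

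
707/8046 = 707/8046=0.09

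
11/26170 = 11/26170 = 0.00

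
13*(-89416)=-1162408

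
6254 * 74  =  462796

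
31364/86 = 364  +  30/43 =364.70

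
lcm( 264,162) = 7128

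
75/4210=15/842  =  0.02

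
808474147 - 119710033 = 688764114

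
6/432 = 1/72  =  0.01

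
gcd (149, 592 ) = 1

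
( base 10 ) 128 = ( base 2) 10000000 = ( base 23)5d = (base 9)152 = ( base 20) 68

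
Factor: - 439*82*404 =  - 14543192=-  2^3 *41^1*101^1*439^1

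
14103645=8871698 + 5231947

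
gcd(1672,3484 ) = 4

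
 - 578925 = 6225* ( - 93 )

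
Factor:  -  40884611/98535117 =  - 3^( - 1) * 2161^( - 1 )*15199^( - 1) * 40884611^1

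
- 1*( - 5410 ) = 5410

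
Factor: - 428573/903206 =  - 2^(- 1) * 41^1*83^( - 1) * 5441^( - 1)* 10453^1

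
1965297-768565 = 1196732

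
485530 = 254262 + 231268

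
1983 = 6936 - 4953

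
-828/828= -1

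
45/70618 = 45/70618= 0.00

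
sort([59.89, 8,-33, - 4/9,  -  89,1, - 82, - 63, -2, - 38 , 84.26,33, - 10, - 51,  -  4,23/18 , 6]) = [ - 89,  -  82 , - 63,-51,-38,-33, - 10, - 4, - 2, - 4/9,1,23/18,6, 8, 33,  59.89,84.26 ] 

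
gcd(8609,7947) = 1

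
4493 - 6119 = -1626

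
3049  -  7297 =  - 4248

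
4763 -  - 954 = 5717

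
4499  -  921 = 3578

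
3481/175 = 19 + 156/175 = 19.89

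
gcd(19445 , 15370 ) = 5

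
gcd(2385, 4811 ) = 1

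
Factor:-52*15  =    -  780 = - 2^2 * 3^1* 5^1*13^1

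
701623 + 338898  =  1040521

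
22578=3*7526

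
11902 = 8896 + 3006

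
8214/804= 10 + 29/134 = 10.22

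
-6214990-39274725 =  - 45489715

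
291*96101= 27965391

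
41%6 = 5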